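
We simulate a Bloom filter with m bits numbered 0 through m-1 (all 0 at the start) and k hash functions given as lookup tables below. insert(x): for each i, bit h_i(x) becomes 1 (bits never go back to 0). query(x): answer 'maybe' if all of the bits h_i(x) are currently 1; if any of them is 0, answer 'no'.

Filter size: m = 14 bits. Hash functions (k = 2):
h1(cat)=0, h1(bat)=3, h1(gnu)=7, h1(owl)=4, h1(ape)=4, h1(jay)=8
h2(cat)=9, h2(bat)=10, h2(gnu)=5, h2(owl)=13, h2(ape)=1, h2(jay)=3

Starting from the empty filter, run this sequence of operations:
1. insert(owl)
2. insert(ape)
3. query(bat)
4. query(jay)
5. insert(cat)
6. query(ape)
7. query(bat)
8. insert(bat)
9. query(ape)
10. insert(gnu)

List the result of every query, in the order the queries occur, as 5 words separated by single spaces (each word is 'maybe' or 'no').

Answer: no no maybe no maybe

Derivation:
Start: bits=00000000000000
Op 1: insert owl -> sets bits 4 13 -> bits=00001000000001
Op 2: insert ape -> sets bits 1 4 -> bits=01001000000001
Op 3: query bat -> checks bit3=0, bit10=0 (has a 0) -> no
Op 4: query jay -> checks bit3=0, bit8=0 (has a 0) -> no
Op 5: insert cat -> sets bits 0 9 -> bits=11001000010001
Op 6: query ape -> checks bit1=1, bit4=1 (all 1) -> maybe
Op 7: query bat -> checks bit3=0, bit10=0 (has a 0) -> no
Op 8: insert bat -> sets bits 3 10 -> bits=11011000011001
Op 9: query ape -> checks bit1=1, bit4=1 (all 1) -> maybe
Op 10: insert gnu -> sets bits 5 7 -> bits=11011101011001
Query results in order: no no maybe no maybe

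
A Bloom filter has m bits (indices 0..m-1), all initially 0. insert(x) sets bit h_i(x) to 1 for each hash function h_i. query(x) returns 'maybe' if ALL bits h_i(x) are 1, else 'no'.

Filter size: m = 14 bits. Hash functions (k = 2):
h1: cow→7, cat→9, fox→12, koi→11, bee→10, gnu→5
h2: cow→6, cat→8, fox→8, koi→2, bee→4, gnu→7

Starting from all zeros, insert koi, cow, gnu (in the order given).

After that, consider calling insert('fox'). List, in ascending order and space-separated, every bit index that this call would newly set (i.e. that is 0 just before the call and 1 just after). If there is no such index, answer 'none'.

Start: bits=00000000000000
After insert 'koi': sets bits 2 11 -> bits=00100000000100
After insert 'cow': sets bits 6 7 -> bits=00100011000100
After insert 'gnu': sets bits 5 7 -> bits=00100111000100
insert 'fox' would touch bits 8 12; currently bit8=0, bit12=0
Bits that are 0 among those (would change 0->1): 8 12

Answer: 8 12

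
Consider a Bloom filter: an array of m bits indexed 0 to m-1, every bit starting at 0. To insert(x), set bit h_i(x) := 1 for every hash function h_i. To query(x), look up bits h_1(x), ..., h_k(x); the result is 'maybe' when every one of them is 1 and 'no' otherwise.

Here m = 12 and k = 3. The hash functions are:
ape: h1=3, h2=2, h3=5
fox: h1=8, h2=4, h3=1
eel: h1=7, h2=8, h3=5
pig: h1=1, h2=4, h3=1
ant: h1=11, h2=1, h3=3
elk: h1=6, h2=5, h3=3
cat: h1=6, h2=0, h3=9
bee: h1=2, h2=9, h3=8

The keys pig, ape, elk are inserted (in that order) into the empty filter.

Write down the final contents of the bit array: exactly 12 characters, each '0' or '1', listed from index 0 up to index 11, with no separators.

Start: bits=000000000000
After insert 'pig': sets bits 1 4 -> bits=010010000000
After insert 'ape': sets bits 2 3 5 -> bits=011111000000
After insert 'elk': sets bits 3 5 6 -> bits=011111100000

Answer: 011111100000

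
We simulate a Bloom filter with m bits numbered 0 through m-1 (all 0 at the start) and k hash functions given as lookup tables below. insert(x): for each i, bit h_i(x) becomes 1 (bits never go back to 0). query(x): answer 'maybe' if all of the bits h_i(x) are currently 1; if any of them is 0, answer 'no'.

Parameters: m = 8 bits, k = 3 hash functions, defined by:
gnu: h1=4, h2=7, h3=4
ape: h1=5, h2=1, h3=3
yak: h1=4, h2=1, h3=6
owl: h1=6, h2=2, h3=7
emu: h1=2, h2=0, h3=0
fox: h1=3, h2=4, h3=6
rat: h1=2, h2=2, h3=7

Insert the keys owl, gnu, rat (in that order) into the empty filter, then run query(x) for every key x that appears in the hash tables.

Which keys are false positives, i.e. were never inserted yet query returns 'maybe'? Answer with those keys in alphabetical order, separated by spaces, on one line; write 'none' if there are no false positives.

Start: bits=00000000
After insert 'owl': sets bits 2 6 7 -> bits=00100011
After insert 'gnu': sets bits 4 7 -> bits=00101011
After insert 'rat': sets bits 2 7 -> bits=00101011
Not inserted: ape emu fox yak — query each against bits=00101011:
query ape: checks bit1=0, bit3=0, bit5=0 (has a 0) -> no => not a false positive
query emu: checks bit0=0, bit2=1 (has a 0) -> no => not a false positive
query fox: checks bit3=0, bit4=1, bit6=1 (has a 0) -> no => not a false positive
query yak: checks bit1=0, bit4=1, bit6=1 (has a 0) -> no => not a false positive
False positives (alphabetical): none

Answer: none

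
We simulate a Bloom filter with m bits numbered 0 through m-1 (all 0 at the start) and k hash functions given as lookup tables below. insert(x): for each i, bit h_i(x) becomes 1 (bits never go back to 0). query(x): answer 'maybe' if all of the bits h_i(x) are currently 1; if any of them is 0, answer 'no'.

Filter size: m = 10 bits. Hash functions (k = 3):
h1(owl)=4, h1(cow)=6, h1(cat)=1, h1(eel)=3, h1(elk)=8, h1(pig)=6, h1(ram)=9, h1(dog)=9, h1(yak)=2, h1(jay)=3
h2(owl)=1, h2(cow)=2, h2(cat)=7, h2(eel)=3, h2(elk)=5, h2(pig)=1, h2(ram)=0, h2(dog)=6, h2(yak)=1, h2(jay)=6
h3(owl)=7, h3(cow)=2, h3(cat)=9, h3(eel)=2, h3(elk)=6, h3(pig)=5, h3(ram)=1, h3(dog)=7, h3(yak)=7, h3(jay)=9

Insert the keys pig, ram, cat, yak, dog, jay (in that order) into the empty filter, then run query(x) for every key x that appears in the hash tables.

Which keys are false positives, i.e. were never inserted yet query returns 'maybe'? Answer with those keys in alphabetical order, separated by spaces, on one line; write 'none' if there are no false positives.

Answer: cow eel

Derivation:
Start: bits=0000000000
After insert 'pig': sets bits 1 5 6 -> bits=0100011000
After insert 'ram': sets bits 0 1 9 -> bits=1100011001
After insert 'cat': sets bits 1 7 9 -> bits=1100011101
After insert 'yak': sets bits 1 2 7 -> bits=1110011101
After insert 'dog': sets bits 6 7 9 -> bits=1110011101
After insert 'jay': sets bits 3 6 9 -> bits=1111011101
Not inserted: cow eel elk owl — query each against bits=1111011101:
query cow: checks bit2=1, bit6=1 (all 1) -> maybe => FALSE POSITIVE
query eel: checks bit2=1, bit3=1 (all 1) -> maybe => FALSE POSITIVE
query elk: checks bit5=1, bit6=1, bit8=0 (has a 0) -> no => not a false positive
query owl: checks bit1=1, bit4=0, bit7=1 (has a 0) -> no => not a false positive
False positives (alphabetical): cow eel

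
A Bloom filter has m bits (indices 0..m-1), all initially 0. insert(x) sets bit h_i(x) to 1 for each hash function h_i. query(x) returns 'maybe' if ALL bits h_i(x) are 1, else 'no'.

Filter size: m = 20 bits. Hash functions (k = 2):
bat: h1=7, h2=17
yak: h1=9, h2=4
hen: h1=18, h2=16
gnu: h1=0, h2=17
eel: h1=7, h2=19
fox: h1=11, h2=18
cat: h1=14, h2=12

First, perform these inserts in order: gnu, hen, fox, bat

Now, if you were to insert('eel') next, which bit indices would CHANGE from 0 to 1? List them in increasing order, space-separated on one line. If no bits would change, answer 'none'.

Start: bits=00000000000000000000
After insert 'gnu': sets bits 0 17 -> bits=10000000000000000100
After insert 'hen': sets bits 16 18 -> bits=10000000000000001110
After insert 'fox': sets bits 11 18 -> bits=10000000000100001110
After insert 'bat': sets bits 7 17 -> bits=10000001000100001110
insert 'eel' would touch bits 7 19; currently bit7=1, bit19=0
Bits that are 0 among those (would change 0->1): 19

Answer: 19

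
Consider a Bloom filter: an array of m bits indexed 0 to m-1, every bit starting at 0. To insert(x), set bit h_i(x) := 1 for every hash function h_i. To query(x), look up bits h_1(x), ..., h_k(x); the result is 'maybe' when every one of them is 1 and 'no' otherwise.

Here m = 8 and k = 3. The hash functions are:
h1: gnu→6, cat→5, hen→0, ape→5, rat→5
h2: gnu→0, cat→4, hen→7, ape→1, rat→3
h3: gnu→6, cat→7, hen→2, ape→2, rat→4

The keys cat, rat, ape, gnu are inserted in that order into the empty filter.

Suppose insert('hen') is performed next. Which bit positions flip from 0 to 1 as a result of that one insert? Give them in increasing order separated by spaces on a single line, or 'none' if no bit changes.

Answer: none

Derivation:
Start: bits=00000000
After insert 'cat': sets bits 4 5 7 -> bits=00001101
After insert 'rat': sets bits 3 4 5 -> bits=00011101
After insert 'ape': sets bits 1 2 5 -> bits=01111101
After insert 'gnu': sets bits 0 6 -> bits=11111111
insert 'hen' would touch bits 0 2 7; currently bit0=1, bit2=1, bit7=1
Bits that are 0 among those (would change 0->1): none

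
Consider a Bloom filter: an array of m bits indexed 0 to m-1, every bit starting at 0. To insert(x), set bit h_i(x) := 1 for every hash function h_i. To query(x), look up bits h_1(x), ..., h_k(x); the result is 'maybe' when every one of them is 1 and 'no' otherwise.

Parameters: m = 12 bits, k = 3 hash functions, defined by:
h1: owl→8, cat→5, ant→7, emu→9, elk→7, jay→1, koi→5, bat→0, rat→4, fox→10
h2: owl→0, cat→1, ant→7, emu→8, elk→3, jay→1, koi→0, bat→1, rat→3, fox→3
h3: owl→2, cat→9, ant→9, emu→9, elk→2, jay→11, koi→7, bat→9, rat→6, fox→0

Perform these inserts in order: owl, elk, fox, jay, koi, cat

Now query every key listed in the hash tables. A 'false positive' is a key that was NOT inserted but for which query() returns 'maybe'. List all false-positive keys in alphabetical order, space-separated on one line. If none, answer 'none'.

Start: bits=000000000000
After insert 'owl': sets bits 0 2 8 -> bits=101000001000
After insert 'elk': sets bits 2 3 7 -> bits=101100011000
After insert 'fox': sets bits 0 3 10 -> bits=101100011010
After insert 'jay': sets bits 1 11 -> bits=111100011011
After insert 'koi': sets bits 0 5 7 -> bits=111101011011
After insert 'cat': sets bits 1 5 9 -> bits=111101011111
Not inserted: ant bat emu rat — query each against bits=111101011111:
query ant: checks bit7=1, bit9=1 (all 1) -> maybe => FALSE POSITIVE
query bat: checks bit0=1, bit1=1, bit9=1 (all 1) -> maybe => FALSE POSITIVE
query emu: checks bit8=1, bit9=1 (all 1) -> maybe => FALSE POSITIVE
query rat: checks bit3=1, bit4=0, bit6=0 (has a 0) -> no => not a false positive
False positives (alphabetical): ant bat emu

Answer: ant bat emu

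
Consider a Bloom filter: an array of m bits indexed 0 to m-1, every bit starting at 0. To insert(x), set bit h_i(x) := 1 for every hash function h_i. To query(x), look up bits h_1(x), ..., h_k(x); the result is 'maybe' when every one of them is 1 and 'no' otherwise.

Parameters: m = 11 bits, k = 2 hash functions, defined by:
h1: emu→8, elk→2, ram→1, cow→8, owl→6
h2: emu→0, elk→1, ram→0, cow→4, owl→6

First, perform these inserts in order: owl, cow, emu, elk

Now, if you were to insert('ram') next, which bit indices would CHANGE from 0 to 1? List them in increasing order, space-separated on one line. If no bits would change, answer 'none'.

Answer: none

Derivation:
Start: bits=00000000000
After insert 'owl': sets bits 6 -> bits=00000010000
After insert 'cow': sets bits 4 8 -> bits=00001010100
After insert 'emu': sets bits 0 8 -> bits=10001010100
After insert 'elk': sets bits 1 2 -> bits=11101010100
insert 'ram' would touch bits 0 1; currently bit0=1, bit1=1
Bits that are 0 among those (would change 0->1): none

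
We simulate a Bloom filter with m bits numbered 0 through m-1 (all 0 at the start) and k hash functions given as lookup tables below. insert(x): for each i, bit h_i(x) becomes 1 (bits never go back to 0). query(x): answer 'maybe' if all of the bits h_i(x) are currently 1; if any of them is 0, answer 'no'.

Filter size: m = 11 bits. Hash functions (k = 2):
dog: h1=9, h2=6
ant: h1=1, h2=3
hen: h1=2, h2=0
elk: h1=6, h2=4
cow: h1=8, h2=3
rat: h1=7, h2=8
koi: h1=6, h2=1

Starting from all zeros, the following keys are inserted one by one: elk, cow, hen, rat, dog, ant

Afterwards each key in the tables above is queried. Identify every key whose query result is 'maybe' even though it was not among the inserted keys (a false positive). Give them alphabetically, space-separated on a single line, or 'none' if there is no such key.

Answer: koi

Derivation:
Start: bits=00000000000
After insert 'elk': sets bits 4 6 -> bits=00001010000
After insert 'cow': sets bits 3 8 -> bits=00011010100
After insert 'hen': sets bits 0 2 -> bits=10111010100
After insert 'rat': sets bits 7 8 -> bits=10111011100
After insert 'dog': sets bits 6 9 -> bits=10111011110
After insert 'ant': sets bits 1 3 -> bits=11111011110
Not inserted: koi — query each against bits=11111011110:
query koi: checks bit1=1, bit6=1 (all 1) -> maybe => FALSE POSITIVE
False positives (alphabetical): koi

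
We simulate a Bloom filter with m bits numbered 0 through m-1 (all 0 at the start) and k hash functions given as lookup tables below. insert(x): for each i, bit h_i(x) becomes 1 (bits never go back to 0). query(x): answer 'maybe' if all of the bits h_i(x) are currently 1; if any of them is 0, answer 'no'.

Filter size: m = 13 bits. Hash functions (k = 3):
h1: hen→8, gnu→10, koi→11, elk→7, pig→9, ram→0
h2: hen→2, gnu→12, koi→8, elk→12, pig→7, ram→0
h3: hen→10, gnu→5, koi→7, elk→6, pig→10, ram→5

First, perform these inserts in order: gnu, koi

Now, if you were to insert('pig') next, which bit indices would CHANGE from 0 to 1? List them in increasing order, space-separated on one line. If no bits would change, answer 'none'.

Start: bits=0000000000000
After insert 'gnu': sets bits 5 10 12 -> bits=0000010000101
After insert 'koi': sets bits 7 8 11 -> bits=0000010110111
insert 'pig' would touch bits 7 9 10; currently bit7=1, bit9=0, bit10=1
Bits that are 0 among those (would change 0->1): 9

Answer: 9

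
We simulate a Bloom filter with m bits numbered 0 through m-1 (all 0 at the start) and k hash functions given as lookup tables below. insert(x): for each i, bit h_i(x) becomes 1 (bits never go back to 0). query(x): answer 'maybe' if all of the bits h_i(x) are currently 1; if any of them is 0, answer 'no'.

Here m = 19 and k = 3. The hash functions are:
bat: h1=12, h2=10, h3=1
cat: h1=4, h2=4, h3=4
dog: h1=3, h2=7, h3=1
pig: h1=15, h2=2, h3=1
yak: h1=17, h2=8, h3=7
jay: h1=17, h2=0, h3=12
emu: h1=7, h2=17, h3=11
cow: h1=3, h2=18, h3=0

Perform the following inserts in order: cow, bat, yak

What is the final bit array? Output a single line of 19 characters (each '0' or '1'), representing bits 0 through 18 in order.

Answer: 1101000110101000011

Derivation:
Start: bits=0000000000000000000
After insert 'cow': sets bits 0 3 18 -> bits=1001000000000000001
After insert 'bat': sets bits 1 10 12 -> bits=1101000000101000001
After insert 'yak': sets bits 7 8 17 -> bits=1101000110101000011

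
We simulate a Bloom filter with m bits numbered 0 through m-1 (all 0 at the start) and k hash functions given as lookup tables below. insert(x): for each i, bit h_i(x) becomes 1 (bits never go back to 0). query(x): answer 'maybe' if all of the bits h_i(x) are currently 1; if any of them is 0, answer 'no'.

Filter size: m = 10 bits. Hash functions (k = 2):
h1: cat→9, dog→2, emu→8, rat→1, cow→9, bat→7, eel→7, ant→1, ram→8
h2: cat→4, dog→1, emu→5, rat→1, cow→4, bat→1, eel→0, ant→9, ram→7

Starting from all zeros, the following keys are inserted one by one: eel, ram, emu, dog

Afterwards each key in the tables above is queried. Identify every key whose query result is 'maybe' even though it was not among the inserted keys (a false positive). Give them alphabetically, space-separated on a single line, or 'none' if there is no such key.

Answer: bat rat

Derivation:
Start: bits=0000000000
After insert 'eel': sets bits 0 7 -> bits=1000000100
After insert 'ram': sets bits 7 8 -> bits=1000000110
After insert 'emu': sets bits 5 8 -> bits=1000010110
After insert 'dog': sets bits 1 2 -> bits=1110010110
Not inserted: ant bat cat cow rat — query each against bits=1110010110:
query ant: checks bit1=1, bit9=0 (has a 0) -> no => not a false positive
query bat: checks bit1=1, bit7=1 (all 1) -> maybe => FALSE POSITIVE
query cat: checks bit4=0, bit9=0 (has a 0) -> no => not a false positive
query cow: checks bit4=0, bit9=0 (has a 0) -> no => not a false positive
query rat: checks bit1=1 (all 1) -> maybe => FALSE POSITIVE
False positives (alphabetical): bat rat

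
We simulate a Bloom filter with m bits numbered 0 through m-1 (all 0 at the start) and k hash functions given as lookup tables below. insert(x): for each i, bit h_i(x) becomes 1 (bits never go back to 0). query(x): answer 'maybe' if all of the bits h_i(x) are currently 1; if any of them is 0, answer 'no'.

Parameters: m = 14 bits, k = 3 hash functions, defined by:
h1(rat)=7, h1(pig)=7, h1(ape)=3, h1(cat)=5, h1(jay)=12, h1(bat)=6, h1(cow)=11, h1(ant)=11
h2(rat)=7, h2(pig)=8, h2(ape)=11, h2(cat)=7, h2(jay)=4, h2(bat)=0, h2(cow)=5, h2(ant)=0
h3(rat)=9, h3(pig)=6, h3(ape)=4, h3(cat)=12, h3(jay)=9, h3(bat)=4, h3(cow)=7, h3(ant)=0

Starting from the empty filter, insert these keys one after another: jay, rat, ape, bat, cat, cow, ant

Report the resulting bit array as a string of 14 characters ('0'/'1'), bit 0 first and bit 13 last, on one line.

Answer: 10011111010110

Derivation:
Start: bits=00000000000000
After insert 'jay': sets bits 4 9 12 -> bits=00001000010010
After insert 'rat': sets bits 7 9 -> bits=00001001010010
After insert 'ape': sets bits 3 4 11 -> bits=00011001010110
After insert 'bat': sets bits 0 4 6 -> bits=10011011010110
After insert 'cat': sets bits 5 7 12 -> bits=10011111010110
After insert 'cow': sets bits 5 7 11 -> bits=10011111010110
After insert 'ant': sets bits 0 11 -> bits=10011111010110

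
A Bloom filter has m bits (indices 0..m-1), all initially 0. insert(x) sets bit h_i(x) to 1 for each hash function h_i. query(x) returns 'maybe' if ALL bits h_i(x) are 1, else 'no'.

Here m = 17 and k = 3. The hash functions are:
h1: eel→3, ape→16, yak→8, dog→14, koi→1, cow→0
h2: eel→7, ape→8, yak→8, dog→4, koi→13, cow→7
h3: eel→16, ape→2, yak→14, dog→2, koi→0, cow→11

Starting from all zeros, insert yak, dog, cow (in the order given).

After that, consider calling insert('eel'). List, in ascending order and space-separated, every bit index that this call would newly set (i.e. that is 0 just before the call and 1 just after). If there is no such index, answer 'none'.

Answer: 3 16

Derivation:
Start: bits=00000000000000000
After insert 'yak': sets bits 8 14 -> bits=00000000100000100
After insert 'dog': sets bits 2 4 14 -> bits=00101000100000100
After insert 'cow': sets bits 0 7 11 -> bits=10101001100100100
insert 'eel' would touch bits 3 7 16; currently bit3=0, bit7=1, bit16=0
Bits that are 0 among those (would change 0->1): 3 16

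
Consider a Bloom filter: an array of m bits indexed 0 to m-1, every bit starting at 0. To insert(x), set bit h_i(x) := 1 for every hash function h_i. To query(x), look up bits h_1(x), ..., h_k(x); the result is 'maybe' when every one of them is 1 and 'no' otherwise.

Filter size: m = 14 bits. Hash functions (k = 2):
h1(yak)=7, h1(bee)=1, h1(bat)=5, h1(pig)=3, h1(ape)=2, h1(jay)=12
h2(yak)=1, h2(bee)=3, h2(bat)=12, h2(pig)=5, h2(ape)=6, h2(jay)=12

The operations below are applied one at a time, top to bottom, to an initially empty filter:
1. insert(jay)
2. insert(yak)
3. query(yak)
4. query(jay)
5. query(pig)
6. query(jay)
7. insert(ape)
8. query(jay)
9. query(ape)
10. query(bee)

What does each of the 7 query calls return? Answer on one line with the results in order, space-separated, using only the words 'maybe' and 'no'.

Answer: maybe maybe no maybe maybe maybe no

Derivation:
Start: bits=00000000000000
Op 1: insert jay -> sets bits 12 -> bits=00000000000010
Op 2: insert yak -> sets bits 1 7 -> bits=01000001000010
Op 3: query yak -> checks bit1=1, bit7=1 (all 1) -> maybe
Op 4: query jay -> checks bit12=1 (all 1) -> maybe
Op 5: query pig -> checks bit3=0, bit5=0 (has a 0) -> no
Op 6: query jay -> checks bit12=1 (all 1) -> maybe
Op 7: insert ape -> sets bits 2 6 -> bits=01100011000010
Op 8: query jay -> checks bit12=1 (all 1) -> maybe
Op 9: query ape -> checks bit2=1, bit6=1 (all 1) -> maybe
Op 10: query bee -> checks bit1=1, bit3=0 (has a 0) -> no
Query results in order: maybe maybe no maybe maybe maybe no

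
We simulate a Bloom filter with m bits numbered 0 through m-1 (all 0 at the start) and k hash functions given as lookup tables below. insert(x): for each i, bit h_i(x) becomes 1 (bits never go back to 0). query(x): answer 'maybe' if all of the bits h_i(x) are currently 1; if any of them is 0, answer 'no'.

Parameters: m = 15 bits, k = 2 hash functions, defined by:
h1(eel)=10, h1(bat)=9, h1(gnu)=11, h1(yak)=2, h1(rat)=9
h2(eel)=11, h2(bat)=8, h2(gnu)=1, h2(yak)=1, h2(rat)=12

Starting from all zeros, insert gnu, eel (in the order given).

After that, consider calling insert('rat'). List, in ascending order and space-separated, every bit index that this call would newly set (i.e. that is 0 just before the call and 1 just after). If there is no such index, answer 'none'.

Answer: 9 12

Derivation:
Start: bits=000000000000000
After insert 'gnu': sets bits 1 11 -> bits=010000000001000
After insert 'eel': sets bits 10 11 -> bits=010000000011000
insert 'rat' would touch bits 9 12; currently bit9=0, bit12=0
Bits that are 0 among those (would change 0->1): 9 12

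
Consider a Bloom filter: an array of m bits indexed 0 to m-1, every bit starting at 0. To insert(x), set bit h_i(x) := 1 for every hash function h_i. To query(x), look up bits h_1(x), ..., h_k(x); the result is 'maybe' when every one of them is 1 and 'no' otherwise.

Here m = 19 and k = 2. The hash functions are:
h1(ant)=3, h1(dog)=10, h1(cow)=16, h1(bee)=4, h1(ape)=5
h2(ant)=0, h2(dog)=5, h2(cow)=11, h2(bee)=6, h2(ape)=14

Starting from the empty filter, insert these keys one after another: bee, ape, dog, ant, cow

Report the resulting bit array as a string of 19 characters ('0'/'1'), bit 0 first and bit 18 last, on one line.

Start: bits=0000000000000000000
After insert 'bee': sets bits 4 6 -> bits=0000101000000000000
After insert 'ape': sets bits 5 14 -> bits=0000111000000010000
After insert 'dog': sets bits 5 10 -> bits=0000111000100010000
After insert 'ant': sets bits 0 3 -> bits=1001111000100010000
After insert 'cow': sets bits 11 16 -> bits=1001111000110010100

Answer: 1001111000110010100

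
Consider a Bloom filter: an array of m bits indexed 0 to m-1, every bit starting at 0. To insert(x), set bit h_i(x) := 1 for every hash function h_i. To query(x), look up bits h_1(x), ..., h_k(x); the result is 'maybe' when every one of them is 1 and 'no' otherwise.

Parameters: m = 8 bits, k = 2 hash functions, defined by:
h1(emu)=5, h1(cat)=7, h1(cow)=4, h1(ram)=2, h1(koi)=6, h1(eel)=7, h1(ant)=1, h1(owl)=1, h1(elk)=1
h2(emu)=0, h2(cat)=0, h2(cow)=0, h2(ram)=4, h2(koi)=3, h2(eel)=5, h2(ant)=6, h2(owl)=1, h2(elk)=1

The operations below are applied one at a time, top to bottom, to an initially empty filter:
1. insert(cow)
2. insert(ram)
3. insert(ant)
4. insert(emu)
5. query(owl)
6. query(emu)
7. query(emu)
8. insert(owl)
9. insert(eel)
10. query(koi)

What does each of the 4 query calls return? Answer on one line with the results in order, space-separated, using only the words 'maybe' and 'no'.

Start: bits=00000000
Op 1: insert cow -> sets bits 0 4 -> bits=10001000
Op 2: insert ram -> sets bits 2 4 -> bits=10101000
Op 3: insert ant -> sets bits 1 6 -> bits=11101010
Op 4: insert emu -> sets bits 0 5 -> bits=11101110
Op 5: query owl -> checks bit1=1 (all 1) -> maybe
Op 6: query emu -> checks bit0=1, bit5=1 (all 1) -> maybe
Op 7: query emu -> checks bit0=1, bit5=1 (all 1) -> maybe
Op 8: insert owl -> sets bits 1 -> bits=11101110
Op 9: insert eel -> sets bits 5 7 -> bits=11101111
Op 10: query koi -> checks bit3=0, bit6=1 (has a 0) -> no
Query results in order: maybe maybe maybe no

Answer: maybe maybe maybe no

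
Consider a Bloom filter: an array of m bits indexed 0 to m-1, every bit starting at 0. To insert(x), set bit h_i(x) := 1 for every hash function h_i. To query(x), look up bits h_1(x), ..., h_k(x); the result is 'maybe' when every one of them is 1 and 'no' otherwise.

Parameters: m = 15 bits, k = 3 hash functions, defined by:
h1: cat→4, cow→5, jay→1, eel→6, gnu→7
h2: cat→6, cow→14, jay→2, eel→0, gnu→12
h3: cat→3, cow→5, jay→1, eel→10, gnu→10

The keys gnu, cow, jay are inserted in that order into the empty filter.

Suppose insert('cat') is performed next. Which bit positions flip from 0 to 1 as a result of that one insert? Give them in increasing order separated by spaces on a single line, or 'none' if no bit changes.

Answer: 3 4 6

Derivation:
Start: bits=000000000000000
After insert 'gnu': sets bits 7 10 12 -> bits=000000010010100
After insert 'cow': sets bits 5 14 -> bits=000001010010101
After insert 'jay': sets bits 1 2 -> bits=011001010010101
insert 'cat' would touch bits 3 4 6; currently bit3=0, bit4=0, bit6=0
Bits that are 0 among those (would change 0->1): 3 4 6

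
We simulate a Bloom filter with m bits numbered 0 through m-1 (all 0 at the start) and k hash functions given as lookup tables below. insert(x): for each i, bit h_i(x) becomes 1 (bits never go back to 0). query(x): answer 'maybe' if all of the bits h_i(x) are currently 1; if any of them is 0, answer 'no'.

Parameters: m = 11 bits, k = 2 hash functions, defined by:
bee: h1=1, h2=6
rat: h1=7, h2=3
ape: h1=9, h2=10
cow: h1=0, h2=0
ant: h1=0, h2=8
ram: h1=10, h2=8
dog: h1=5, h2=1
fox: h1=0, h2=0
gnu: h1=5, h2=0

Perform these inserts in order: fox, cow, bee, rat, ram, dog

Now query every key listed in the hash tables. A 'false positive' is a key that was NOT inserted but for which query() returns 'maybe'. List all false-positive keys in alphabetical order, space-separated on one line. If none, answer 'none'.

Start: bits=00000000000
After insert 'fox': sets bits 0 -> bits=10000000000
After insert 'cow': sets bits 0 -> bits=10000000000
After insert 'bee': sets bits 1 6 -> bits=11000010000
After insert 'rat': sets bits 3 7 -> bits=11010011000
After insert 'ram': sets bits 8 10 -> bits=11010011101
After insert 'dog': sets bits 1 5 -> bits=11010111101
Not inserted: ant ape gnu — query each against bits=11010111101:
query ant: checks bit0=1, bit8=1 (all 1) -> maybe => FALSE POSITIVE
query ape: checks bit9=0, bit10=1 (has a 0) -> no => not a false positive
query gnu: checks bit0=1, bit5=1 (all 1) -> maybe => FALSE POSITIVE
False positives (alphabetical): ant gnu

Answer: ant gnu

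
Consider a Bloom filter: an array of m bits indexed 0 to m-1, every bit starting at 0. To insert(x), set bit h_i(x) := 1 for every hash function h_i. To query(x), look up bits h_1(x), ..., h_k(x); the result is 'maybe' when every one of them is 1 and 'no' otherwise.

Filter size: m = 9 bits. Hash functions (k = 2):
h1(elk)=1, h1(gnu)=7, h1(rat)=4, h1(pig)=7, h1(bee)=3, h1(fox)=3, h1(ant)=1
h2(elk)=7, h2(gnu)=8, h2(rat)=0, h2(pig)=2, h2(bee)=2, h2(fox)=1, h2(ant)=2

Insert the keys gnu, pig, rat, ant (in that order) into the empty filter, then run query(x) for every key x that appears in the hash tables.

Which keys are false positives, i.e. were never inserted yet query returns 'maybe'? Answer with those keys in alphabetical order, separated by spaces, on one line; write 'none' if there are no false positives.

Answer: elk

Derivation:
Start: bits=000000000
After insert 'gnu': sets bits 7 8 -> bits=000000011
After insert 'pig': sets bits 2 7 -> bits=001000011
After insert 'rat': sets bits 0 4 -> bits=101010011
After insert 'ant': sets bits 1 2 -> bits=111010011
Not inserted: bee elk fox — query each against bits=111010011:
query bee: checks bit2=1, bit3=0 (has a 0) -> no => not a false positive
query elk: checks bit1=1, bit7=1 (all 1) -> maybe => FALSE POSITIVE
query fox: checks bit1=1, bit3=0 (has a 0) -> no => not a false positive
False positives (alphabetical): elk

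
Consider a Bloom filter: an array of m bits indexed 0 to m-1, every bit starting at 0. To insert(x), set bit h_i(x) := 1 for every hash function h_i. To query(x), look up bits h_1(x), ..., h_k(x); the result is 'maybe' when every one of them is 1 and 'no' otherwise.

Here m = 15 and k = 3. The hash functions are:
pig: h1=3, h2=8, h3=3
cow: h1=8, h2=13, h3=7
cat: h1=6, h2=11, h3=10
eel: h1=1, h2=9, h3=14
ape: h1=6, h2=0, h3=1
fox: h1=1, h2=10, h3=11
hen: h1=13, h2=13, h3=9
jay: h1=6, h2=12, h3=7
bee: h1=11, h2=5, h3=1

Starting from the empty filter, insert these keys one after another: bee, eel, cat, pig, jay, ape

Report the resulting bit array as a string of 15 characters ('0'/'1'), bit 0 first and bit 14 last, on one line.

Answer: 110101111111101

Derivation:
Start: bits=000000000000000
After insert 'bee': sets bits 1 5 11 -> bits=010001000001000
After insert 'eel': sets bits 1 9 14 -> bits=010001000101001
After insert 'cat': sets bits 6 10 11 -> bits=010001100111001
After insert 'pig': sets bits 3 8 -> bits=010101101111001
After insert 'jay': sets bits 6 7 12 -> bits=010101111111101
After insert 'ape': sets bits 0 1 6 -> bits=110101111111101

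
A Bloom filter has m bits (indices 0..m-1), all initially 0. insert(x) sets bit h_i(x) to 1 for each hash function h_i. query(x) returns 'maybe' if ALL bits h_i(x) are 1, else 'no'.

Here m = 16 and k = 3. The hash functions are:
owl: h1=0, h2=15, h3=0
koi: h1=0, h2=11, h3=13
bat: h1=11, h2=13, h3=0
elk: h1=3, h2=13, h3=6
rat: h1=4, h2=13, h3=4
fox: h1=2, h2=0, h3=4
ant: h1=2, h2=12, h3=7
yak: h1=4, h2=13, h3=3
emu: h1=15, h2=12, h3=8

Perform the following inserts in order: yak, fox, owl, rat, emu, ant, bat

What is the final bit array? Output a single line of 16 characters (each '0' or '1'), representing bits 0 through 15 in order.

Start: bits=0000000000000000
After insert 'yak': sets bits 3 4 13 -> bits=0001100000000100
After insert 'fox': sets bits 0 2 4 -> bits=1011100000000100
After insert 'owl': sets bits 0 15 -> bits=1011100000000101
After insert 'rat': sets bits 4 13 -> bits=1011100000000101
After insert 'emu': sets bits 8 12 15 -> bits=1011100010001101
After insert 'ant': sets bits 2 7 12 -> bits=1011100110001101
After insert 'bat': sets bits 0 11 13 -> bits=1011100110011101

Answer: 1011100110011101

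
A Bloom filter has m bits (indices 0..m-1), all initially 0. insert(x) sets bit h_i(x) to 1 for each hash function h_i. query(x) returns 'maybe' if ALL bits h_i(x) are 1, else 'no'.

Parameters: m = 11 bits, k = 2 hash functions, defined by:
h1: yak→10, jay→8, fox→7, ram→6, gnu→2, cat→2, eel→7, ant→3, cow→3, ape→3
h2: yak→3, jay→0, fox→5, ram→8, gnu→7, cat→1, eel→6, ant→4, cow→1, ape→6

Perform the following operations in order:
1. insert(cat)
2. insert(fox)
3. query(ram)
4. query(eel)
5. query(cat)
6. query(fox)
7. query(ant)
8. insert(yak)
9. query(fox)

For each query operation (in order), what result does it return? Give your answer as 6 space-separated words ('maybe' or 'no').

Start: bits=00000000000
Op 1: insert cat -> sets bits 1 2 -> bits=01100000000
Op 2: insert fox -> sets bits 5 7 -> bits=01100101000
Op 3: query ram -> checks bit6=0, bit8=0 (has a 0) -> no
Op 4: query eel -> checks bit6=0, bit7=1 (has a 0) -> no
Op 5: query cat -> checks bit1=1, bit2=1 (all 1) -> maybe
Op 6: query fox -> checks bit5=1, bit7=1 (all 1) -> maybe
Op 7: query ant -> checks bit3=0, bit4=0 (has a 0) -> no
Op 8: insert yak -> sets bits 3 10 -> bits=01110101001
Op 9: query fox -> checks bit5=1, bit7=1 (all 1) -> maybe
Query results in order: no no maybe maybe no maybe

Answer: no no maybe maybe no maybe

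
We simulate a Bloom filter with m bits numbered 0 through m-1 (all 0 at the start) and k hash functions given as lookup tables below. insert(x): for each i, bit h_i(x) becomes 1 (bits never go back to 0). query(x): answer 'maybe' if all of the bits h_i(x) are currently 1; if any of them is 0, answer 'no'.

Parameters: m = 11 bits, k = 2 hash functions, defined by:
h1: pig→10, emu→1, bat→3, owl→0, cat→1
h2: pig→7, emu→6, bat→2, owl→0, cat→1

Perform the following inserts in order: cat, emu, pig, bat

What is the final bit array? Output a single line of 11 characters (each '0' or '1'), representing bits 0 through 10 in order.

Start: bits=00000000000
After insert 'cat': sets bits 1 -> bits=01000000000
After insert 'emu': sets bits 1 6 -> bits=01000010000
After insert 'pig': sets bits 7 10 -> bits=01000011001
After insert 'bat': sets bits 2 3 -> bits=01110011001

Answer: 01110011001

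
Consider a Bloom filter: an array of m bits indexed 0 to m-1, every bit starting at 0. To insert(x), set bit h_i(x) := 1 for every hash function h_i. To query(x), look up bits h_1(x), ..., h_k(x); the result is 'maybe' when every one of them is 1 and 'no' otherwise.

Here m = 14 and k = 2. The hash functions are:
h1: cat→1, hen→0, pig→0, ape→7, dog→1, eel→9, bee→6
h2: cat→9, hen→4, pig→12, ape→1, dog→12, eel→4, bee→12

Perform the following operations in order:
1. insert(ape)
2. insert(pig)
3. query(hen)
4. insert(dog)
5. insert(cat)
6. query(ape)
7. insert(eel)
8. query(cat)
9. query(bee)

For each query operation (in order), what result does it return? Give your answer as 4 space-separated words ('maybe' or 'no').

Answer: no maybe maybe no

Derivation:
Start: bits=00000000000000
Op 1: insert ape -> sets bits 1 7 -> bits=01000001000000
Op 2: insert pig -> sets bits 0 12 -> bits=11000001000010
Op 3: query hen -> checks bit0=1, bit4=0 (has a 0) -> no
Op 4: insert dog -> sets bits 1 12 -> bits=11000001000010
Op 5: insert cat -> sets bits 1 9 -> bits=11000001010010
Op 6: query ape -> checks bit1=1, bit7=1 (all 1) -> maybe
Op 7: insert eel -> sets bits 4 9 -> bits=11001001010010
Op 8: query cat -> checks bit1=1, bit9=1 (all 1) -> maybe
Op 9: query bee -> checks bit6=0, bit12=1 (has a 0) -> no
Query results in order: no maybe maybe no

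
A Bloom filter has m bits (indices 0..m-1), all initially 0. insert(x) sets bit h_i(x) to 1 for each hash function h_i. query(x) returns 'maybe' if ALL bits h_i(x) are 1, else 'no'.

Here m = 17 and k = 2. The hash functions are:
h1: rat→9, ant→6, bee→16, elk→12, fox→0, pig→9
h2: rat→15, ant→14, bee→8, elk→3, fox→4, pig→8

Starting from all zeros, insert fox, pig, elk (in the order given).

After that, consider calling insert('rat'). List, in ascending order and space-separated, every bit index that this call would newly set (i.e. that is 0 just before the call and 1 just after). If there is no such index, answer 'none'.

Answer: 15

Derivation:
Start: bits=00000000000000000
After insert 'fox': sets bits 0 4 -> bits=10001000000000000
After insert 'pig': sets bits 8 9 -> bits=10001000110000000
After insert 'elk': sets bits 3 12 -> bits=10011000110010000
insert 'rat' would touch bits 9 15; currently bit9=1, bit15=0
Bits that are 0 among those (would change 0->1): 15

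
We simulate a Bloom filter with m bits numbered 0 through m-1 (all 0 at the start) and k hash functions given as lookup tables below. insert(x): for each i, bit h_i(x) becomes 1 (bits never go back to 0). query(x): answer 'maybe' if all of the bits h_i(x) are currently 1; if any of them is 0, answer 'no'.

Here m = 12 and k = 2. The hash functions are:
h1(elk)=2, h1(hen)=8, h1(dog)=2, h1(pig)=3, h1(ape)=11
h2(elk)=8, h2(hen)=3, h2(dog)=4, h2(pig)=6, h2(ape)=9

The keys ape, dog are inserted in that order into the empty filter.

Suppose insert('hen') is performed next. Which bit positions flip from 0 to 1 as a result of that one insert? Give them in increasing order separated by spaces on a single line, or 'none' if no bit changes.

Answer: 3 8

Derivation:
Start: bits=000000000000
After insert 'ape': sets bits 9 11 -> bits=000000000101
After insert 'dog': sets bits 2 4 -> bits=001010000101
insert 'hen' would touch bits 3 8; currently bit3=0, bit8=0
Bits that are 0 among those (would change 0->1): 3 8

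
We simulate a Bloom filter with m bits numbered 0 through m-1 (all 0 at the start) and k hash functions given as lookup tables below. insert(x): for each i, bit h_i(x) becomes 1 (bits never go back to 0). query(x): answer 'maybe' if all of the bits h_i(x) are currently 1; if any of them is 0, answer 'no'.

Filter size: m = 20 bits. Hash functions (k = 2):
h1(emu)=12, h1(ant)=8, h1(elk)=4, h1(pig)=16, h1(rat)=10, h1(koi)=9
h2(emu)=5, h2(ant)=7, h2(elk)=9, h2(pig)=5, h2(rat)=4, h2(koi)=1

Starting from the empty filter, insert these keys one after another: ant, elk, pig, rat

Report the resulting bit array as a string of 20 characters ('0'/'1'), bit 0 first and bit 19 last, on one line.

Start: bits=00000000000000000000
After insert 'ant': sets bits 7 8 -> bits=00000001100000000000
After insert 'elk': sets bits 4 9 -> bits=00001001110000000000
After insert 'pig': sets bits 5 16 -> bits=00001101110000001000
After insert 'rat': sets bits 4 10 -> bits=00001101111000001000

Answer: 00001101111000001000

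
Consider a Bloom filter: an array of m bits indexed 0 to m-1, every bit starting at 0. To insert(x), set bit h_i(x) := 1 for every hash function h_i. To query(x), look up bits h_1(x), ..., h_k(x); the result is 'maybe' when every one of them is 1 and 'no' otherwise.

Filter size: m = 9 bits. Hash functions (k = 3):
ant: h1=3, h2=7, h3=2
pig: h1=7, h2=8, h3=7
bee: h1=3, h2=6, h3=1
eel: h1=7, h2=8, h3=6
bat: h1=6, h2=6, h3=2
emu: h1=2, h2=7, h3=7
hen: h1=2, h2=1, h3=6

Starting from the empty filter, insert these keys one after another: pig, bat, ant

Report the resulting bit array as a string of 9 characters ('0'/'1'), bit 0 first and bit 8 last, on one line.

Answer: 001100111

Derivation:
Start: bits=000000000
After insert 'pig': sets bits 7 8 -> bits=000000011
After insert 'bat': sets bits 2 6 -> bits=001000111
After insert 'ant': sets bits 2 3 7 -> bits=001100111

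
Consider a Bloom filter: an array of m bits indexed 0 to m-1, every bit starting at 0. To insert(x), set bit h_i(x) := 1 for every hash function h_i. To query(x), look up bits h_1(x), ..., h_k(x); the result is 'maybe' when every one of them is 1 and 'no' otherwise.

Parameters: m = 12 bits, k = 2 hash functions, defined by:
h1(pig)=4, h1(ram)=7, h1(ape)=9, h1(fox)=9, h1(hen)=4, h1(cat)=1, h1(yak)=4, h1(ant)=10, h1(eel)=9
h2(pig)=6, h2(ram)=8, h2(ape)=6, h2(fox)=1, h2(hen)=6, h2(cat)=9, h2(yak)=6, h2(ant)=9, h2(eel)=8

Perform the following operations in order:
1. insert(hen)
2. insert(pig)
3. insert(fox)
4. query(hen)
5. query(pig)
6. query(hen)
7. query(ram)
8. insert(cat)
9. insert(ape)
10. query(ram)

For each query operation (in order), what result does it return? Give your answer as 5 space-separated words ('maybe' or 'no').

Start: bits=000000000000
Op 1: insert hen -> sets bits 4 6 -> bits=000010100000
Op 2: insert pig -> sets bits 4 6 -> bits=000010100000
Op 3: insert fox -> sets bits 1 9 -> bits=010010100100
Op 4: query hen -> checks bit4=1, bit6=1 (all 1) -> maybe
Op 5: query pig -> checks bit4=1, bit6=1 (all 1) -> maybe
Op 6: query hen -> checks bit4=1, bit6=1 (all 1) -> maybe
Op 7: query ram -> checks bit7=0, bit8=0 (has a 0) -> no
Op 8: insert cat -> sets bits 1 9 -> bits=010010100100
Op 9: insert ape -> sets bits 6 9 -> bits=010010100100
Op 10: query ram -> checks bit7=0, bit8=0 (has a 0) -> no
Query results in order: maybe maybe maybe no no

Answer: maybe maybe maybe no no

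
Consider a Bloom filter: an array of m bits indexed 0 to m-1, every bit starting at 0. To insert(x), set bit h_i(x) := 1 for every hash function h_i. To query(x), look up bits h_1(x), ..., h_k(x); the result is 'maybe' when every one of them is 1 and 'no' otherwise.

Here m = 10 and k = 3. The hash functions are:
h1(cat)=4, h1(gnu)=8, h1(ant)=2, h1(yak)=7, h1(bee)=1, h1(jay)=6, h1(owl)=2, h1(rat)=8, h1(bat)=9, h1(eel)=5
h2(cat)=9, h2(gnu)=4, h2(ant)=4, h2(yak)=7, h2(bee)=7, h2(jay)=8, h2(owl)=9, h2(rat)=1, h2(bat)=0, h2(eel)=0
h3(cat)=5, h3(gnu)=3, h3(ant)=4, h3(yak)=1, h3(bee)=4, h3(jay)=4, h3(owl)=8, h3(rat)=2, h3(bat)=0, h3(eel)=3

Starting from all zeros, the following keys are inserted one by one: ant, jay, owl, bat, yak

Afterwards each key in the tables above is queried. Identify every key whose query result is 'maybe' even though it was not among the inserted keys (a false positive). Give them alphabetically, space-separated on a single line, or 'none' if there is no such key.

Start: bits=0000000000
After insert 'ant': sets bits 2 4 -> bits=0010100000
After insert 'jay': sets bits 4 6 8 -> bits=0010101010
After insert 'owl': sets bits 2 8 9 -> bits=0010101011
After insert 'bat': sets bits 0 9 -> bits=1010101011
After insert 'yak': sets bits 1 7 -> bits=1110101111
Not inserted: bee cat eel gnu rat — query each against bits=1110101111:
query bee: checks bit1=1, bit4=1, bit7=1 (all 1) -> maybe => FALSE POSITIVE
query cat: checks bit4=1, bit5=0, bit9=1 (has a 0) -> no => not a false positive
query eel: checks bit0=1, bit3=0, bit5=0 (has a 0) -> no => not a false positive
query gnu: checks bit3=0, bit4=1, bit8=1 (has a 0) -> no => not a false positive
query rat: checks bit1=1, bit2=1, bit8=1 (all 1) -> maybe => FALSE POSITIVE
False positives (alphabetical): bee rat

Answer: bee rat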